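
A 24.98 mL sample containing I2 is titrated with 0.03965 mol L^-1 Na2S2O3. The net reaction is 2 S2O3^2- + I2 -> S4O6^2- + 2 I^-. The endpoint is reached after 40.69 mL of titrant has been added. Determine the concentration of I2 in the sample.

n(Na2S2O3) = 0.03965 x 0.04069 = 0.001613 mol.
From the balanced equation, 2 mol Na2S2O3 reacts with 1 mol I2, so n(I2) = 0.001613 x 1/2 = 0.0008067 mol.
[I2] = 0.0008067 / 0.02498 L = 0.0323 M.

0.0323 M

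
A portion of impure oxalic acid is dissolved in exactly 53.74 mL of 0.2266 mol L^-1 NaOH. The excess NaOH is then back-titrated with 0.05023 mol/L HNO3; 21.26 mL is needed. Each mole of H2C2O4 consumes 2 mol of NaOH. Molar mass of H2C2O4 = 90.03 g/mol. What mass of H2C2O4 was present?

Total n(NaOH) added = 0.2266 x 0.05374 = 0.01218 mol.
n(HNO3) used = 0.05023 x 0.02126 = 0.001068 mol, which equals the excess n(NaOH).
So n(NaOH) consumed by the sample = 0.01218 - 0.001068 = 0.01111 mol.
n(H2C2O4) = 0.01111 / 2 = 0.005555 mol.
mass = 0.005555 mol x 90.03 g/mol = 0.500 g.

0.500 g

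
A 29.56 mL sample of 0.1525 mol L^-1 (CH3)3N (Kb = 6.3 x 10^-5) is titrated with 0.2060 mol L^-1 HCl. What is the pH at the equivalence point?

n((CH3)3N) = 0.1525 x 0.02956 = 0.004508 mol; V(HCl) at equivalence = 0.004508/0.2060 = 0.02188 L.
At equivalence the base is fully converted to (CH3)3NH+; total volume = 0.05144 L, so [(CH3)3NH+] = 0.004508/0.05144 = 0.08763 M.
Ka((CH3)3NH+) = Kw/Kb = 1.0e-14 / 6.3 x 10^-5 = 1.59e-10.
[H^+] = sqrt(Ka x [(CH3)3NH+]) = sqrt(1.59e-10 x 0.08763) = 3.73e-6 M.
pH = -log(3.73e-6) = 5.43.

5.43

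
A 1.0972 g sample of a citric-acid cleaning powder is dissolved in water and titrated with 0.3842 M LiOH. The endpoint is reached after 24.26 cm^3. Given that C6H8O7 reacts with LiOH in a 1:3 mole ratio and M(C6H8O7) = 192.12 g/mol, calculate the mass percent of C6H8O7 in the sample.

n(LiOH) = 0.3842 x 0.02426 = 0.009321 mol.
n(C6H8O7) = 0.009321 / 3 = 0.003107 mol.
mass of C6H8O7 = 0.003107 x 192.12 = 0.5969 g.
% purity = 0.5969 / 1.0972 x 100 = 54.4%.

54.4%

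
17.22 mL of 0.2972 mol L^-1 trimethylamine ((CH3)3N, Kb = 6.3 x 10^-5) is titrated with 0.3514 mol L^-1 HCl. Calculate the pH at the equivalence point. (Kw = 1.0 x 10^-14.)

n((CH3)3N) = 0.2972 x 0.01722 = 0.005118 mol; V(HCl) at equivalence = 0.005118/0.3514 = 0.01456 L.
At equivalence the base is fully converted to (CH3)3NH+; total volume = 0.03178 L, so [(CH3)3NH+] = 0.005118/0.03178 = 0.1610 M.
Ka((CH3)3NH+) = Kw/Kb = 1.0e-14 / 6.3 x 10^-5 = 1.59e-10.
[H^+] = sqrt(Ka x [(CH3)3NH+]) = sqrt(1.59e-10 x 0.1610) = 5.06e-6 M.
pH = -log(5.06e-6) = 5.30.

5.30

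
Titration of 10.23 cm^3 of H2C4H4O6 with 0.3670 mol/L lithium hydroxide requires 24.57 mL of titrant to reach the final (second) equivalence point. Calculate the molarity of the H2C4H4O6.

n(LiOH) = 0.3670 x 0.02457 = 0.009017 mol.
At the final (second) equivalence point, 2 mol OH^- react per mol H2C4H4O6, so n(H2C4H4O6) = 0.009017 / 2 = 0.004509 mol.
[H2C4H4O6] = 0.004509 / 0.01023 L = 0.441 M.

0.441 M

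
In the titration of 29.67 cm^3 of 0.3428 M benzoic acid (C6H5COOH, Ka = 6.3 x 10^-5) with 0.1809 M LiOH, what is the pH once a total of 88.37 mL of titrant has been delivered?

n(acid) = 0.3428 x 0.02967 = 0.01017 mol; n(LiOH) added = 0.1809 x 0.08837 = 0.01599 mol.
Base is in excess by 0.01599 - 0.01017 = 0.005815 mol in a total volume of 0.1180 L.
[OH^-] = 0.005815/0.1180 = 0.04927 M, so pOH = 1.31 and pH = 14.00 - 1.31 = 12.69.

12.69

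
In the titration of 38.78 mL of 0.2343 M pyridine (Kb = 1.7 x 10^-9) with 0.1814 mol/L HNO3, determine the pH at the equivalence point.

n(C5H5N) = 0.2343 x 0.03878 = 0.009086 mol; V(HNO3) at equivalence = 0.009086/0.1814 = 0.05009 L.
At equivalence the base is fully converted to C5H5NH+; total volume = 0.08887 L, so [C5H5NH+] = 0.009086/0.08887 = 0.1022 M.
Ka(C5H5NH+) = Kw/Kb = 1.0e-14 / 1.7 x 10^-9 = 5.88e-6.
[H^+] = sqrt(Ka x [C5H5NH+]) = sqrt(5.88e-6 x 0.1022) = 0.000776 M.
pH = -log(0.000776) = 3.11.

3.11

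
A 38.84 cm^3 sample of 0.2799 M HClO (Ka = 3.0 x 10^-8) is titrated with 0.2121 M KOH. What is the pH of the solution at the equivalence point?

n(HClO) = 0.2799 x 0.03884 = 0.01087 mol; V(KOH) at equivalence = 0.01087/0.2121 = 0.05126 L.
At equivalence all the acid is converted to ClO-; total volume = 0.03884 + 0.05126 = 0.09010 L, so [ClO-] = 0.01087/0.09010 = 0.1207 M.
Kb = Kw/Ka = 1.0e-14 / 3.0 x 10^-8 = 3.33e-7.
[OH^-] = sqrt(Kb x [ClO-]) = sqrt(3.33e-7 x 0.1207) = 0.000201 M.
pOH = 3.70, so pH = 14.00 - 3.70 = 10.30.

10.30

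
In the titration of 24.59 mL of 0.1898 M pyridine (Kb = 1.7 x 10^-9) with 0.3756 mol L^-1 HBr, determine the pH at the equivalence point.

n(C5H5N) = 0.1898 x 0.02459 = 0.004667 mol; V(HBr) at equivalence = 0.004667/0.3756 = 0.01243 L.
At equivalence the base is fully converted to C5H5NH+; total volume = 0.03702 L, so [C5H5NH+] = 0.004667/0.03702 = 0.1261 M.
Ka(C5H5NH+) = Kw/Kb = 1.0e-14 / 1.7 x 10^-9 = 5.88e-6.
[H^+] = sqrt(Ka x [C5H5NH+]) = sqrt(5.88e-6 x 0.1261) = 0.000861 M.
pH = -log(0.000861) = 3.06.

3.06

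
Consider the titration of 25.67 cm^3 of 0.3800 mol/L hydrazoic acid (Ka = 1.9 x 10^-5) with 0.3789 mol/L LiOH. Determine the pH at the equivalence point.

9.00

n(HN3) = 0.3800 x 0.02567 = 0.009755 mol; V(LiOH) at equivalence = 0.009755/0.3789 = 0.02574 L.
At equivalence all the acid is converted to N3-; total volume = 0.02567 + 0.02574 = 0.05141 L, so [N3-] = 0.009755/0.05141 = 0.1897 M.
Kb = Kw/Ka = 1.0e-14 / 1.9 x 10^-5 = 5.26e-10.
[OH^-] = sqrt(Kb x [N3-]) = sqrt(5.26e-10 x 0.1897) = 9.99e-6 M.
pOH = 5.00, so pH = 14.00 - 5.00 = 9.00.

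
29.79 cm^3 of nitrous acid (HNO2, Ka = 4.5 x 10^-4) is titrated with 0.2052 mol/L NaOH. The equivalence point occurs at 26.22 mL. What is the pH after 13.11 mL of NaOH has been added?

3.35

13.11 mL is exactly half the equivalence volume (26.22/2), i.e. the half-equivalence point.
There, n(HA) = n(A^-), so pH = pKa = -log(4.5 x 10^-4) = 3.35.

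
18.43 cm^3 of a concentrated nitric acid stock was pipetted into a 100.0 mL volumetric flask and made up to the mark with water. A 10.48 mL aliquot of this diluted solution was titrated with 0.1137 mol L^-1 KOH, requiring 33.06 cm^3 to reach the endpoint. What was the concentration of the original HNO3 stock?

1.95 M

n(KOH) = 0.1137 x 0.03306 = 0.003759 mol.
n(HNO3) in the aliquot = 0.003759 mol.
[diluted HNO3] = 0.003759 / 0.01048 = 0.3587 M.
Dilution factor = 100.0/18.43 = 5.426, so [stock] = 0.3587 x 5.426 = 1.95 M.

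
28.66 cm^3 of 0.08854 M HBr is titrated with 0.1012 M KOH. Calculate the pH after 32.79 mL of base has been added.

n(acid) = 0.08854 x 0.02866 = 0.002538 mol; n(KOH) added = 0.1012 x 0.03279 = 0.003318 mol.
Base is in excess by 0.003318 - 0.002538 = 0.0007808 mol in a total volume of 0.06145 L.
[OH^-] = 0.0007808/0.06145 = 0.01271 M, so pOH = 1.90 and pH = 14.00 - 1.90 = 12.10.

12.10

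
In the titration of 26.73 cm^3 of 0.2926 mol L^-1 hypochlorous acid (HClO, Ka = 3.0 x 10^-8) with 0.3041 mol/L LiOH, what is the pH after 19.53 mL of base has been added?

8.02

Initial n(HClO) = 0.2926 x 0.02673 = 0.007821 mol.
n(LiOH) added = 0.3041 x 0.01953 = 0.005939 mol, converting that many moles of HClO to ClO-.
Remaining n(HClO) = 0.001882 mol; n(ClO-) = 0.005939 mol.
By Henderson-Hasselbalch, pH = pKa + log([A^-]/[HA]) = 7.52 + log(0.005939/0.001882) = 7.52 + (+0.50) = 8.02.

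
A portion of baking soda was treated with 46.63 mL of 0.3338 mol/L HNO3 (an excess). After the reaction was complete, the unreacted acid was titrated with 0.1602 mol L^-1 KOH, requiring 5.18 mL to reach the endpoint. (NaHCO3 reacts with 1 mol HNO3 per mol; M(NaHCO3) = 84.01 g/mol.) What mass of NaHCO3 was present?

Total n(HNO3) added = 0.3338 x 0.04663 = 0.01557 mol.
n(KOH) used = 0.1602 x 0.005180 = 0.0008298 mol, which equals the excess n(HNO3).
So n(HNO3) consumed by the sample = 0.01557 - 0.0008298 = 0.01474 mol.
n(NaHCO3) = 0.01474 / 1 = 0.01474 mol.
mass = 0.01474 mol x 84.01 g/mol = 1.24 g.

1.24 g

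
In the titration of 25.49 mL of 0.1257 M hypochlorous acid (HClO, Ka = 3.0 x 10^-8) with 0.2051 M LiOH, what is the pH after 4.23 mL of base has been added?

7.09

Initial n(HClO) = 0.1257 x 0.02549 = 0.003204 mol.
n(LiOH) added = 0.2051 x 0.004230 = 0.0008676 mol, converting that many moles of HClO to ClO-.
Remaining n(HClO) = 0.002337 mol; n(ClO-) = 0.0008676 mol.
By Henderson-Hasselbalch, pH = pKa + log([A^-]/[HA]) = 7.52 + log(0.0008676/0.002337) = 7.52 + (-0.43) = 7.09.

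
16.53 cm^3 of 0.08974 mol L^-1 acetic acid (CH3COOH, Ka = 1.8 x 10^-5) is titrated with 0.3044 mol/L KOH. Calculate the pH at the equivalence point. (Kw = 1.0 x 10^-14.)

n(CH3COOH) = 0.08974 x 0.01653 = 0.001483 mol; V(KOH) at equivalence = 0.001483/0.3044 = 0.004873 L.
At equivalence all the acid is converted to CH3COO-; total volume = 0.01653 + 0.004873 = 0.02140 L, so [CH3COO-] = 0.001483/0.02140 = 0.06931 M.
Kb = Kw/Ka = 1.0e-14 / 1.8 x 10^-5 = 5.56e-10.
[OH^-] = sqrt(Kb x [CH3COO-]) = sqrt(5.56e-10 x 0.06931) = 6.21e-6 M.
pOH = 5.21, so pH = 14.00 - 5.21 = 8.79.

8.79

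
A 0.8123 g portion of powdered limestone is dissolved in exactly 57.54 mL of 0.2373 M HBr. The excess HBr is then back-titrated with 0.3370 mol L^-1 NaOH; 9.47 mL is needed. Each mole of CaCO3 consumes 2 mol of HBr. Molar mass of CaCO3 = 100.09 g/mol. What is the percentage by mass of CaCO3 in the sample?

64.5%

Total n(HBr) added = 0.2373 x 0.05754 = 0.01365 mol.
n(NaOH) used = 0.3370 x 0.009470 = 0.003191 mol, which equals the excess n(HBr).
So n(HBr) consumed by the sample = 0.01365 - 0.003191 = 0.01046 mol.
n(CaCO3) = 0.01046 / 2 = 0.005231 mol.
mass CaCO3 = 0.005231 x 100.09 = 0.5236 g, so %CaCO3 = 0.5236/0.8123 x 100 = 64.5%.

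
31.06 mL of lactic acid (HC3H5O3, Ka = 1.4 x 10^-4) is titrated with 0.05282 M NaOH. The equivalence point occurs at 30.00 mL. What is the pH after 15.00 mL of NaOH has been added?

3.85

15.00 mL is exactly half the equivalence volume (30.00/2), i.e. the half-equivalence point.
There, n(HA) = n(A^-), so pH = pKa = -log(1.4 x 10^-4) = 3.85.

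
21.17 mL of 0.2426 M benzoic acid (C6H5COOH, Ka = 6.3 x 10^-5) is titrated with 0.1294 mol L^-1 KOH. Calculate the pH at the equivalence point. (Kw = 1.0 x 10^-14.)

8.56

n(C6H5COOH) = 0.2426 x 0.02117 = 0.005136 mol; V(KOH) at equivalence = 0.005136/0.1294 = 0.03969 L.
At equivalence all the acid is converted to C6H5COO-; total volume = 0.02117 + 0.03969 = 0.06086 L, so [C6H5COO-] = 0.005136/0.06086 = 0.08439 M.
Kb = Kw/Ka = 1.0e-14 / 6.3 x 10^-5 = 1.59e-10.
[OH^-] = sqrt(Kb x [C6H5COO-]) = sqrt(1.59e-10 x 0.08439) = 3.66e-6 M.
pOH = 5.44, so pH = 14.00 - 5.44 = 8.56.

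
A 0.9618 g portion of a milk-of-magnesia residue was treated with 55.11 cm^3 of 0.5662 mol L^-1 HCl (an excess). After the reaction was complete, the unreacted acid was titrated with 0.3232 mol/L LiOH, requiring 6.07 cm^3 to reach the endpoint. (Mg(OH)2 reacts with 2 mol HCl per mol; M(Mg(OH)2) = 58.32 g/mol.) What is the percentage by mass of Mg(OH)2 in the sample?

Total n(HCl) added = 0.5662 x 0.05511 = 0.03120 mol.
n(LiOH) used = 0.3232 x 0.006070 = 0.001962 mol, which equals the excess n(HCl).
So n(HCl) consumed by the sample = 0.03120 - 0.001962 = 0.02924 mol.
n(Mg(OH)2) = 0.02924 / 2 = 0.01462 mol.
mass Mg(OH)2 = 0.01462 x 58.32 = 0.8527 g, so %Mg(OH)2 = 0.8527/0.9618 x 100 = 88.7%.

88.7%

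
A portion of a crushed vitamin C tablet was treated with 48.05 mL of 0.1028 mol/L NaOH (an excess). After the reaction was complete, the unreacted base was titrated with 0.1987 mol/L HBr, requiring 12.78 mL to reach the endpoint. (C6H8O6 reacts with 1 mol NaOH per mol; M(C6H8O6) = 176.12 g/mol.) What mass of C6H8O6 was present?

Total n(NaOH) added = 0.1028 x 0.04805 = 0.004940 mol.
n(HBr) used = 0.1987 x 0.01278 = 0.002539 mol, which equals the excess n(NaOH).
So n(NaOH) consumed by the sample = 0.004940 - 0.002539 = 0.002400 mol.
n(C6H8O6) = 0.002400 / 1 = 0.002400 mol.
mass = 0.002400 mol x 176.12 g/mol = 0.423 g.

0.423 g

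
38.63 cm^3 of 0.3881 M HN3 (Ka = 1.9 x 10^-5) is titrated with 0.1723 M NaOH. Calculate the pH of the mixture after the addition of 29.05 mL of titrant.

4.42

Initial n(HN3) = 0.3881 x 0.03863 = 0.01499 mol.
n(NaOH) added = 0.1723 x 0.02905 = 0.005005 mol, converting that many moles of HN3 to N3-.
Remaining n(HN3) = 0.009987 mol; n(N3-) = 0.005005 mol.
By Henderson-Hasselbalch, pH = pKa + log([A^-]/[HA]) = 4.72 + log(0.005005/0.009987) = 4.72 + (-0.30) = 4.42.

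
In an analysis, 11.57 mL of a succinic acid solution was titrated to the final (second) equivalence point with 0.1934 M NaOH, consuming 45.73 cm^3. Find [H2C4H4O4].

0.382 M

n(NaOH) = 0.1934 x 0.04573 = 0.008844 mol.
At the final (second) equivalence point, 2 mol OH^- react per mol H2C4H4O4, so n(H2C4H4O4) = 0.008844 / 2 = 0.004422 mol.
[H2C4H4O4] = 0.004422 / 0.01157 L = 0.382 M.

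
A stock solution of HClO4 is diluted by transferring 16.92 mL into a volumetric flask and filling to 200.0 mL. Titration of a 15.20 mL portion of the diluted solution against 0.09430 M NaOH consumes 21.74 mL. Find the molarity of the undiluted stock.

1.59 M

n(NaOH) = 0.09430 x 0.02174 = 0.002050 mol.
n(HClO4) in the aliquot = 0.002050 mol.
[diluted HClO4] = 0.002050 / 0.01520 = 0.1349 M.
Dilution factor = 200.0/16.92 = 11.82, so [stock] = 0.1349 x 11.82 = 1.59 M.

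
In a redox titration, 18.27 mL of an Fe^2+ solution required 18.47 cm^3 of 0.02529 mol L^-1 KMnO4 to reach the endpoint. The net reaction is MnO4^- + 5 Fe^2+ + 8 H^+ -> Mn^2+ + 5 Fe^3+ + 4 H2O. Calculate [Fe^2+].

0.128 M

n(KMnO4) = 0.02529 x 0.01847 = 0.0004671 mol.
From the balanced equation, 1 mol KMnO4 reacts with 5 mol Fe^2+, so n(Fe^2+) = 0.0004671 x 5/1 = 0.002336 mol.
[Fe^2+] = 0.002336 / 0.01827 L = 0.128 M.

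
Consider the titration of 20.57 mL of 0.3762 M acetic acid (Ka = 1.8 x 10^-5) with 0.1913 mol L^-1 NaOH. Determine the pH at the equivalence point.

8.92

n(CH3COOH) = 0.3762 x 0.02057 = 0.007738 mol; V(NaOH) at equivalence = 0.007738/0.1913 = 0.04045 L.
At equivalence all the acid is converted to CH3COO-; total volume = 0.02057 + 0.04045 = 0.06102 L, so [CH3COO-] = 0.007738/0.06102 = 0.1268 M.
Kb = Kw/Ka = 1.0e-14 / 1.8 x 10^-5 = 5.56e-10.
[OH^-] = sqrt(Kb x [CH3COO-]) = sqrt(5.56e-10 x 0.1268) = 8.39e-6 M.
pOH = 5.08, so pH = 14.00 - 5.08 = 8.92.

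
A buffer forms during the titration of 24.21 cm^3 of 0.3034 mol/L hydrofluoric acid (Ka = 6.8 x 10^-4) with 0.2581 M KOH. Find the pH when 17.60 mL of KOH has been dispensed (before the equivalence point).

3.38

Initial n(HF) = 0.3034 x 0.02421 = 0.007345 mol.
n(KOH) added = 0.2581 x 0.01760 = 0.004543 mol, converting that many moles of HF to F-.
Remaining n(HF) = 0.002803 mol; n(F-) = 0.004543 mol.
By Henderson-Hasselbalch, pH = pKa + log([A^-]/[HA]) = 3.17 + log(0.004543/0.002803) = 3.17 + (+0.21) = 3.38.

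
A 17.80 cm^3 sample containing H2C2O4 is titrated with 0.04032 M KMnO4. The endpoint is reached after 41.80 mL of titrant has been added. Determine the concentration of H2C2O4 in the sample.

0.237 M

n(KMnO4) = 0.04032 x 0.04180 = 0.001685 mol.
From the balanced equation, 2 mol KMnO4 reacts with 5 mol H2C2O4, so n(H2C2O4) = 0.001685 x 5/2 = 0.004213 mol.
[H2C2O4] = 0.004213 / 0.01780 L = 0.237 M.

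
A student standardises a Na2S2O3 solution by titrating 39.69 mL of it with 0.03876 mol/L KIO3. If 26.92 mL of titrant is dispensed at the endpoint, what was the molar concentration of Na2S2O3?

0.158 M

n(KIO3) = 0.03876 x 0.02692 = 0.001043 mol.
From the balanced equation, 1 mol KIO3 reacts with 6 mol Na2S2O3, so n(Na2S2O3) = 0.001043 x 6/1 = 0.006261 mol.
[Na2S2O3] = 0.006261 / 0.03969 L = 0.158 M.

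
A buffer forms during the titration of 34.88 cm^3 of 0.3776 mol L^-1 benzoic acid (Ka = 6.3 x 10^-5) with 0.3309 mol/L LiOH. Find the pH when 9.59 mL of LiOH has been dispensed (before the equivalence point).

3.70

Initial n(C6H5COOH) = 0.3776 x 0.03488 = 0.01317 mol.
n(LiOH) added = 0.3309 x 0.009590 = 0.003173 mol, converting that many moles of C6H5COOH to C6H5COO-.
Remaining n(C6H5COOH) = 0.009997 mol; n(C6H5COO-) = 0.003173 mol.
By Henderson-Hasselbalch, pH = pKa + log([A^-]/[HA]) = 4.20 + log(0.003173/0.009997) = 4.20 + (-0.50) = 3.70.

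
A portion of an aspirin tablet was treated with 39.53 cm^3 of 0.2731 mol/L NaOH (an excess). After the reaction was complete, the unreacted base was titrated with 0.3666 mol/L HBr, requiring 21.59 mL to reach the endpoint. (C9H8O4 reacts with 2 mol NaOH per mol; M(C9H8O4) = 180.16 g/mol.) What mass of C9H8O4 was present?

0.259 g

Total n(NaOH) added = 0.2731 x 0.03953 = 0.01080 mol.
n(HBr) used = 0.3666 x 0.02159 = 0.007915 mol, which equals the excess n(NaOH).
So n(NaOH) consumed by the sample = 0.01080 - 0.007915 = 0.002881 mol.
n(C9H8O4) = 0.002881 / 2 = 0.001440 mol.
mass = 0.001440 mol x 180.16 g/mol = 0.259 g.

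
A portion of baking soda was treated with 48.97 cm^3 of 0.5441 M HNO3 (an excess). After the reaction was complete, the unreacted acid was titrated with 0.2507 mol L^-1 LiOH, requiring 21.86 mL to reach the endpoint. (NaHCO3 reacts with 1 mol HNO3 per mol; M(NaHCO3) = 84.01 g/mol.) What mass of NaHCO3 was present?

1.78 g

Total n(HNO3) added = 0.5441 x 0.04897 = 0.02664 mol.
n(LiOH) used = 0.2507 x 0.02186 = 0.005480 mol, which equals the excess n(HNO3).
So n(HNO3) consumed by the sample = 0.02664 - 0.005480 = 0.02116 mol.
n(NaHCO3) = 0.02116 / 1 = 0.02116 mol.
mass = 0.02116 mol x 84.01 g/mol = 1.78 g.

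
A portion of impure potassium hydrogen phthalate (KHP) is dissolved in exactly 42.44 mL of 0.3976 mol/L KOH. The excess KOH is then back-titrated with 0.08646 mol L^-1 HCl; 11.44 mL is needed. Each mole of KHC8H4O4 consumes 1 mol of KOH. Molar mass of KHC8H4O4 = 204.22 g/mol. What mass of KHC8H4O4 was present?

3.24 g

Total n(KOH) added = 0.3976 x 0.04244 = 0.01687 mol.
n(HCl) used = 0.08646 x 0.01144 = 0.0009891 mol, which equals the excess n(KOH).
So n(KOH) consumed by the sample = 0.01687 - 0.0009891 = 0.01589 mol.
n(KHC8H4O4) = 0.01589 / 1 = 0.01589 mol.
mass = 0.01589 mol x 204.22 g/mol = 3.24 g.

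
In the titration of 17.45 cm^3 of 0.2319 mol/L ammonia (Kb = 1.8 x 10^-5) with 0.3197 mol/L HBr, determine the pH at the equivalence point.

n(NH3) = 0.2319 x 0.01745 = 0.004047 mol; V(HBr) at equivalence = 0.004047/0.3197 = 0.01266 L.
At equivalence the base is fully converted to NH4+; total volume = 0.03011 L, so [NH4+] = 0.004047/0.03011 = 0.1344 M.
Ka(NH4+) = Kw/Kb = 1.0e-14 / 1.8 x 10^-5 = 5.56e-10.
[H^+] = sqrt(Ka x [NH4+]) = sqrt(5.56e-10 x 0.1344) = 8.64e-6 M.
pH = -log(8.64e-6) = 5.06.

5.06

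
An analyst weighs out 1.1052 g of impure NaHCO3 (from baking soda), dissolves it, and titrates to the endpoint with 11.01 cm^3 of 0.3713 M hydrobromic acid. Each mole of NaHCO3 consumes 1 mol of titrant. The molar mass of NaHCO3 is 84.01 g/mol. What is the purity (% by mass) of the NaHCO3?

31.1%

n(HBr) = 0.3713 x 0.01101 = 0.004088 mol.
n(NaHCO3) = 0.004088 / 1 = 0.004088 mol.
mass of NaHCO3 = 0.004088 x 84.01 = 0.3434 g.
% purity = 0.3434 / 1.1052 x 100 = 31.1%.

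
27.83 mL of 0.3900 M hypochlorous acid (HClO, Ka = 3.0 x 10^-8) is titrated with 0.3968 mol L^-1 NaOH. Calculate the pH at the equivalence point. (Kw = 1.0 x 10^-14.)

n(HClO) = 0.3900 x 0.02783 = 0.01085 mol; V(NaOH) at equivalence = 0.01085/0.3968 = 0.02735 L.
At equivalence all the acid is converted to ClO-; total volume = 0.02783 + 0.02735 = 0.05518 L, so [ClO-] = 0.01085/0.05518 = 0.1967 M.
Kb = Kw/Ka = 1.0e-14 / 3.0 x 10^-8 = 3.33e-7.
[OH^-] = sqrt(Kb x [ClO-]) = sqrt(3.33e-7 x 0.1967) = 0.000256 M.
pOH = 3.59, so pH = 14.00 - 3.59 = 10.41.

10.41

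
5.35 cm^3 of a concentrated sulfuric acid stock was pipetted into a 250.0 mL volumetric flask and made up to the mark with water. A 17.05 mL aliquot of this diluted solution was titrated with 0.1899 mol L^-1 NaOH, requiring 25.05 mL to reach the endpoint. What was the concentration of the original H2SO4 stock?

n(NaOH) = 0.1899 x 0.02505 = 0.004757 mol.
n(H2SO4) in the aliquot = 0.004757 x 1/2 = 0.002378 mol.
[diluted H2SO4] = 0.002378 / 0.01705 = 0.1395 M.
Dilution factor = 250.0/5.350 = 46.73, so [stock] = 0.1395 x 46.73 = 6.52 M.

6.52 M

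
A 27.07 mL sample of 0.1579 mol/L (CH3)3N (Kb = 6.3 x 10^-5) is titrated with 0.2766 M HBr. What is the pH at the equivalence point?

n((CH3)3N) = 0.1579 x 0.02707 = 0.004274 mol; V(HBr) at equivalence = 0.004274/0.2766 = 0.01545 L.
At equivalence the base is fully converted to (CH3)3NH+; total volume = 0.04252 L, so [(CH3)3NH+] = 0.004274/0.04252 = 0.1005 M.
Ka((CH3)3NH+) = Kw/Kb = 1.0e-14 / 6.3 x 10^-5 = 1.59e-10.
[H^+] = sqrt(Ka x [(CH3)3NH+]) = sqrt(1.59e-10 x 0.1005) = 3.99e-6 M.
pH = -log(3.99e-6) = 5.40.

5.40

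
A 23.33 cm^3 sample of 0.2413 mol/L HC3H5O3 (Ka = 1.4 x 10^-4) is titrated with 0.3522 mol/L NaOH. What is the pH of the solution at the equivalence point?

8.50

n(HC3H5O3) = 0.2413 x 0.02333 = 0.005630 mol; V(NaOH) at equivalence = 0.005630/0.3522 = 0.01598 L.
At equivalence all the acid is converted to C3H5O3-; total volume = 0.02333 + 0.01598 = 0.03931 L, so [C3H5O3-] = 0.005630/0.03931 = 0.1432 M.
Kb = Kw/Ka = 1.0e-14 / 1.4 x 10^-4 = 7.14e-11.
[OH^-] = sqrt(Kb x [C3H5O3-]) = sqrt(7.14e-11 x 0.1432) = 3.20e-6 M.
pOH = 5.50, so pH = 14.00 - 5.50 = 8.50.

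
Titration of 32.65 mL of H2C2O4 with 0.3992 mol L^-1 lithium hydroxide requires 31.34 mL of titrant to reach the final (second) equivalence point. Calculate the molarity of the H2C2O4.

0.192 M

n(LiOH) = 0.3992 x 0.03134 = 0.01251 mol.
At the final (second) equivalence point, 2 mol OH^- react per mol H2C2O4, so n(H2C2O4) = 0.01251 / 2 = 0.006255 mol.
[H2C2O4] = 0.006255 / 0.03265 L = 0.192 M.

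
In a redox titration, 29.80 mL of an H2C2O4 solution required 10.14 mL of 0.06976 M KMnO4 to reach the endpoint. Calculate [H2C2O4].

n(KMnO4) = 0.06976 x 0.01014 = 0.0007074 mol.
From the balanced equation, 2 mol KMnO4 reacts with 5 mol H2C2O4, so n(H2C2O4) = 0.0007074 x 5/2 = 0.001768 mol.
[H2C2O4] = 0.001768 / 0.02980 L = 0.0593 M.

0.0593 M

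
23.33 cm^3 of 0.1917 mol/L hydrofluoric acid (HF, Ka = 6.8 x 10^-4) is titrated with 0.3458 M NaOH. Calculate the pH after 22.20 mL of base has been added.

n(acid) = 0.1917 x 0.02333 = 0.004472 mol; n(NaOH) added = 0.3458 x 0.02220 = 0.007677 mol.
Base is in excess by 0.007677 - 0.004472 = 0.003204 mol in a total volume of 0.04553 L.
[OH^-] = 0.003204/0.04553 = 0.07038 M, so pOH = 1.15 and pH = 14.00 - 1.15 = 12.85.

12.85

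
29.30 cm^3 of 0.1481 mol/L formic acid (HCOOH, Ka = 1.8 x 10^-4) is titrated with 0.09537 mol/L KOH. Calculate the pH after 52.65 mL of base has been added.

11.92

n(acid) = 0.1481 x 0.02930 = 0.004339 mol; n(KOH) added = 0.09537 x 0.05265 = 0.005021 mol.
Base is in excess by 0.005021 - 0.004339 = 0.0006819 mol in a total volume of 0.08195 L.
[OH^-] = 0.0006819/0.08195 = 0.008321 M, so pOH = 2.08 and pH = 14.00 - 2.08 = 11.92.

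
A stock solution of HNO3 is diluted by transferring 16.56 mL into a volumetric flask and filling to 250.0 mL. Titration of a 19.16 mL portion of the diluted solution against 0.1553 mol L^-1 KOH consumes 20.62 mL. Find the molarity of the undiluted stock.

2.52 M

n(KOH) = 0.1553 x 0.02062 = 0.003202 mol.
n(HNO3) in the aliquot = 0.003202 mol.
[diluted HNO3] = 0.003202 / 0.01916 = 0.1671 M.
Dilution factor = 250.0/16.56 = 15.10, so [stock] = 0.1671 x 15.10 = 2.52 M.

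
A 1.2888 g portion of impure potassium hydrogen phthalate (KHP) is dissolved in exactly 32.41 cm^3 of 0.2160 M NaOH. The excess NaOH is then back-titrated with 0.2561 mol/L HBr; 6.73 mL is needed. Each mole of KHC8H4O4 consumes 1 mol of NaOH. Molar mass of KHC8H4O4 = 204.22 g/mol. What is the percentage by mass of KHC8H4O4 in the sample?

83.6%

Total n(NaOH) added = 0.2160 x 0.03241 = 0.007001 mol.
n(HBr) used = 0.2561 x 0.006730 = 0.001724 mol, which equals the excess n(NaOH).
So n(NaOH) consumed by the sample = 0.007001 - 0.001724 = 0.005277 mol.
n(KHC8H4O4) = 0.005277 / 1 = 0.005277 mol.
mass KHC8H4O4 = 0.005277 x 204.22 = 1.078 g, so %KHC8H4O4 = 1.078/1.2888 x 100 = 83.6%.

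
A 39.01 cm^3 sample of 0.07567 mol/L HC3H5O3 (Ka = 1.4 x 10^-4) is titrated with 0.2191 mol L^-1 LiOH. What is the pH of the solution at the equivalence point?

8.30

n(HC3H5O3) = 0.07567 x 0.03901 = 0.002952 mol; V(LiOH) at equivalence = 0.002952/0.2191 = 0.01347 L.
At equivalence all the acid is converted to C3H5O3-; total volume = 0.03901 + 0.01347 = 0.05248 L, so [C3H5O3-] = 0.002952/0.05248 = 0.05624 M.
Kb = Kw/Ka = 1.0e-14 / 1.4 x 10^-4 = 7.14e-11.
[OH^-] = sqrt(Kb x [C3H5O3-]) = sqrt(7.14e-11 x 0.05624) = 2.00e-6 M.
pOH = 5.70, so pH = 14.00 - 5.70 = 8.30.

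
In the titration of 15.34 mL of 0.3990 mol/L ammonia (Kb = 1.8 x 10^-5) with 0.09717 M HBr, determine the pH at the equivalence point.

5.18

n(NH3) = 0.3990 x 0.01534 = 0.006121 mol; V(HBr) at equivalence = 0.006121/0.09717 = 0.06299 L.
At equivalence the base is fully converted to NH4+; total volume = 0.07833 L, so [NH4+] = 0.006121/0.07833 = 0.07814 M.
Ka(NH4+) = Kw/Kb = 1.0e-14 / 1.8 x 10^-5 = 5.56e-10.
[H^+] = sqrt(Ka x [NH4+]) = sqrt(5.56e-10 x 0.07814) = 6.59e-6 M.
pH = -log(6.59e-6) = 5.18.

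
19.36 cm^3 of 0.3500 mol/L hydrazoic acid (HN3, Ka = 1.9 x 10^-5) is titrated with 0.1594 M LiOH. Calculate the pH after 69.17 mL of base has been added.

n(acid) = 0.3500 x 0.01936 = 0.006776 mol; n(LiOH) added = 0.1594 x 0.06917 = 0.01103 mol.
Base is in excess by 0.01103 - 0.006776 = 0.004250 mol in a total volume of 0.08853 L.
[OH^-] = 0.004250/0.08853 = 0.04800 M, so pOH = 1.32 and pH = 14.00 - 1.32 = 12.68.

12.68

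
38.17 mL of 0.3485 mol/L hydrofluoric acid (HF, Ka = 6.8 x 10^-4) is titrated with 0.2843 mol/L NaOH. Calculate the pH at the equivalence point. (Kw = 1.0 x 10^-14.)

n(HF) = 0.3485 x 0.03817 = 0.01330 mol; V(NaOH) at equivalence = 0.01330/0.2843 = 0.04679 L.
At equivalence all the acid is converted to F-; total volume = 0.03817 + 0.04679 = 0.08496 L, so [F-] = 0.01330/0.08496 = 0.1566 M.
Kb = Kw/Ka = 1.0e-14 / 6.8 x 10^-4 = 1.47e-11.
[OH^-] = sqrt(Kb x [F-]) = sqrt(1.47e-11 x 0.1566) = 1.52e-6 M.
pOH = 5.82, so pH = 14.00 - 5.82 = 8.18.

8.18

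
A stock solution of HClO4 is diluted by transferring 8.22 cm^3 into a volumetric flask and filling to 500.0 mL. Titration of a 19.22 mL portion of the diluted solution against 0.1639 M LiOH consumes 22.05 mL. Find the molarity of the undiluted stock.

n(LiOH) = 0.1639 x 0.02205 = 0.003614 mol.
n(HClO4) in the aliquot = 0.003614 mol.
[diluted HClO4] = 0.003614 / 0.01922 = 0.1880 M.
Dilution factor = 500.0/8.220 = 60.83, so [stock] = 0.1880 x 60.83 = 11.4 M.

11.4 M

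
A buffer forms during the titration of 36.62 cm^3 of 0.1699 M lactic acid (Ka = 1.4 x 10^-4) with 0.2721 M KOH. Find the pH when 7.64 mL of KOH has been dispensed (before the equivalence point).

Initial n(HC3H5O3) = 0.1699 x 0.03662 = 0.006222 mol.
n(KOH) added = 0.2721 x 0.007640 = 0.002079 mol, converting that many moles of HC3H5O3 to C3H5O3-.
Remaining n(HC3H5O3) = 0.004143 mol; n(C3H5O3-) = 0.002079 mol.
By Henderson-Hasselbalch, pH = pKa + log([A^-]/[HA]) = 3.85 + log(0.002079/0.004143) = 3.85 + (-0.30) = 3.55.

3.55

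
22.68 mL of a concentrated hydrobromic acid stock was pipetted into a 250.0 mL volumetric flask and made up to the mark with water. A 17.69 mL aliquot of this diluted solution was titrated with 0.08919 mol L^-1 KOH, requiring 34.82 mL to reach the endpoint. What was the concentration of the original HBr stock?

1.94 M

n(KOH) = 0.08919 x 0.03482 = 0.003106 mol.
n(HBr) in the aliquot = 0.003106 mol.
[diluted HBr] = 0.003106 / 0.01769 = 0.1756 M.
Dilution factor = 250.0/22.68 = 11.02, so [stock] = 0.1756 x 11.02 = 1.94 M.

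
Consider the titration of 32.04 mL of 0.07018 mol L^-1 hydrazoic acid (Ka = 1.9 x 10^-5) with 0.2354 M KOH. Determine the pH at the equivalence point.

n(HN3) = 0.07018 x 0.03204 = 0.002249 mol; V(KOH) at equivalence = 0.002249/0.2354 = 0.009552 L.
At equivalence all the acid is converted to N3-; total volume = 0.03204 + 0.009552 = 0.04159 L, so [N3-] = 0.002249/0.04159 = 0.05406 M.
Kb = Kw/Ka = 1.0e-14 / 1.9 x 10^-5 = 5.26e-10.
[OH^-] = sqrt(Kb x [N3-]) = sqrt(5.26e-10 x 0.05406) = 5.33e-6 M.
pOH = 5.27, so pH = 14.00 - 5.27 = 8.73.

8.73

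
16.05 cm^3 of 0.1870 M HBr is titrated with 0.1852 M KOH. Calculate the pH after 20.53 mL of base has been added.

n(acid) = 0.1870 x 0.01605 = 0.003001 mol; n(KOH) added = 0.1852 x 0.02053 = 0.003802 mol.
Base is in excess by 0.003802 - 0.003001 = 0.0008008 mol in a total volume of 0.03658 L.
[OH^-] = 0.0008008/0.03658 = 0.02189 M, so pOH = 1.66 and pH = 14.00 - 1.66 = 12.34.

12.34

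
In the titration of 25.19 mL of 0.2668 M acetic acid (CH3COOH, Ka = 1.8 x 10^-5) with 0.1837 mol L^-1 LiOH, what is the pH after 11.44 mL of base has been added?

4.40

Initial n(CH3COOH) = 0.2668 x 0.02519 = 0.006721 mol.
n(LiOH) added = 0.1837 x 0.01144 = 0.002102 mol, converting that many moles of CH3COOH to CH3COO-.
Remaining n(CH3COOH) = 0.004619 mol; n(CH3COO-) = 0.002102 mol.
By Henderson-Hasselbalch, pH = pKa + log([A^-]/[HA]) = 4.74 + log(0.002102/0.004619) = 4.74 + (-0.34) = 4.40.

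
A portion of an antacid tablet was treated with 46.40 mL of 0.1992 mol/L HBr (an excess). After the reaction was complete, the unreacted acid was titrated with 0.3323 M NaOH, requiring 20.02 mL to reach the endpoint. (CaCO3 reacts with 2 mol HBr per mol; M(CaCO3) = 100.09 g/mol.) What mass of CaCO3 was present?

Total n(HBr) added = 0.1992 x 0.04640 = 0.009243 mol.
n(NaOH) used = 0.3323 x 0.02002 = 0.006653 mol, which equals the excess n(HBr).
So n(HBr) consumed by the sample = 0.009243 - 0.006653 = 0.002590 mol.
n(CaCO3) = 0.002590 / 2 = 0.001295 mol.
mass = 0.001295 mol x 100.09 g/mol = 0.130 g.

0.130 g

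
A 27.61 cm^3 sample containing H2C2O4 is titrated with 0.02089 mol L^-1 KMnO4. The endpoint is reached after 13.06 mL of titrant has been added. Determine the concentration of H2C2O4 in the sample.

n(KMnO4) = 0.02089 x 0.01306 = 0.0002728 mol.
From the balanced equation, 2 mol KMnO4 reacts with 5 mol H2C2O4, so n(H2C2O4) = 0.0002728 x 5/2 = 0.0006821 mol.
[H2C2O4] = 0.0006821 / 0.02761 L = 0.0247 M.

0.0247 M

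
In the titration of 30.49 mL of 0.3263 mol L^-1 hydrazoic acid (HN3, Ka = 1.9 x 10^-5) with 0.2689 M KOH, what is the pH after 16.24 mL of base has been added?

4.61

Initial n(HN3) = 0.3263 x 0.03049 = 0.009949 mol.
n(KOH) added = 0.2689 x 0.01624 = 0.004367 mol, converting that many moles of HN3 to N3-.
Remaining n(HN3) = 0.005582 mol; n(N3-) = 0.004367 mol.
By Henderson-Hasselbalch, pH = pKa + log([A^-]/[HA]) = 4.72 + log(0.004367/0.005582) = 4.72 + (-0.11) = 4.61.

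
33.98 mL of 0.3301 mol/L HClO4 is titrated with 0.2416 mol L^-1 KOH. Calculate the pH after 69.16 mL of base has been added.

n(acid) = 0.3301 x 0.03398 = 0.01122 mol; n(KOH) added = 0.2416 x 0.06916 = 0.01671 mol.
Base is in excess by 0.01671 - 0.01122 = 0.005492 mol in a total volume of 0.1031 L.
[OH^-] = 0.005492/0.1031 = 0.05325 M, so pOH = 1.27 and pH = 14.00 - 1.27 = 12.73.

12.73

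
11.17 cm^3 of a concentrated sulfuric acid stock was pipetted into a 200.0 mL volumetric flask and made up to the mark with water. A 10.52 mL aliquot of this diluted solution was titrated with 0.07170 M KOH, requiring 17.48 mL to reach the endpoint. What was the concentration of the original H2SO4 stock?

n(KOH) = 0.07170 x 0.01748 = 0.001253 mol.
n(H2SO4) in the aliquot = 0.001253 x 1/2 = 0.0006267 mol.
[diluted H2SO4] = 0.0006267 / 0.01052 = 0.05957 M.
Dilution factor = 200.0/11.17 = 17.91, so [stock] = 0.05957 x 17.91 = 1.07 M.

1.07 M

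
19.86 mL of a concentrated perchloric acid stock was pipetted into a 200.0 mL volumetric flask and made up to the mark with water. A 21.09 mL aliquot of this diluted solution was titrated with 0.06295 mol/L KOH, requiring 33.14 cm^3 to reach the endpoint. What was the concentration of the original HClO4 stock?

n(KOH) = 0.06295 x 0.03314 = 0.002086 mol.
n(HClO4) in the aliquot = 0.002086 mol.
[diluted HClO4] = 0.002086 / 0.02109 = 0.09892 M.
Dilution factor = 200.0/19.86 = 10.07, so [stock] = 0.09892 x 10.07 = 0.996 M.

0.996 M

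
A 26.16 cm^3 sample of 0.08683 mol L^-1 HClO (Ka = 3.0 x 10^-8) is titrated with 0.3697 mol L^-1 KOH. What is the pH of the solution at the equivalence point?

n(HClO) = 0.08683 x 0.02616 = 0.002271 mol; V(KOH) at equivalence = 0.002271/0.3697 = 0.006144 L.
At equivalence all the acid is converted to ClO-; total volume = 0.02616 + 0.006144 = 0.03230 L, so [ClO-] = 0.002271/0.03230 = 0.07032 M.
Kb = Kw/Ka = 1.0e-14 / 3.0 x 10^-8 = 3.33e-7.
[OH^-] = sqrt(Kb x [ClO-]) = sqrt(3.33e-7 x 0.07032) = 0.000153 M.
pOH = 3.82, so pH = 14.00 - 3.82 = 10.18.

10.18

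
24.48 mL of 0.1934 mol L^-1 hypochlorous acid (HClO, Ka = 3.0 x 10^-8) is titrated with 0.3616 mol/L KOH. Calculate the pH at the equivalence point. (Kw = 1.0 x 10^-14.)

10.31

n(HClO) = 0.1934 x 0.02448 = 0.004734 mol; V(KOH) at equivalence = 0.004734/0.3616 = 0.01309 L.
At equivalence all the acid is converted to ClO-; total volume = 0.02448 + 0.01309 = 0.03757 L, so [ClO-] = 0.004734/0.03757 = 0.1260 M.
Kb = Kw/Ka = 1.0e-14 / 3.0 x 10^-8 = 3.33e-7.
[OH^-] = sqrt(Kb x [ClO-]) = sqrt(3.33e-7 x 0.1260) = 0.000205 M.
pOH = 3.69, so pH = 14.00 - 3.69 = 10.31.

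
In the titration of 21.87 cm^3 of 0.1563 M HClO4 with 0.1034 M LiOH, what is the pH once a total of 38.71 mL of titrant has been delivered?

11.98

n(acid) = 0.1563 x 0.02187 = 0.003418 mol; n(LiOH) added = 0.1034 x 0.03871 = 0.004003 mol.
Base is in excess by 0.004003 - 0.003418 = 0.0005843 mol in a total volume of 0.06058 L.
[OH^-] = 0.0005843/0.06058 = 0.009646 M, so pOH = 2.02 and pH = 14.00 - 2.02 = 11.98.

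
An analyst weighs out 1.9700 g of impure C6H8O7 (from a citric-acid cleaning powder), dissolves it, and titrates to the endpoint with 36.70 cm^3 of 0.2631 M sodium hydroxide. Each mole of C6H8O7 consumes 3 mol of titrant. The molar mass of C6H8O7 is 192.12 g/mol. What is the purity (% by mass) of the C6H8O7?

31.4%

n(NaOH) = 0.2631 x 0.03670 = 0.009656 mol.
n(C6H8O7) = 0.009656 / 3 = 0.003219 mol.
mass of C6H8O7 = 0.003219 x 192.12 = 0.6184 g.
% purity = 0.6184 / 1.9700 x 100 = 31.4%.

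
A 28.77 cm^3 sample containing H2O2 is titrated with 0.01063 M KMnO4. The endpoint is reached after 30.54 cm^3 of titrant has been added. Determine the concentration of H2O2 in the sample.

n(KMnO4) = 0.01063 x 0.03054 = 0.0003246 mol.
From the balanced equation, 2 mol KMnO4 reacts with 5 mol H2O2, so n(H2O2) = 0.0003246 x 5/2 = 0.0008116 mol.
[H2O2] = 0.0008116 / 0.02877 L = 0.0282 M.

0.0282 M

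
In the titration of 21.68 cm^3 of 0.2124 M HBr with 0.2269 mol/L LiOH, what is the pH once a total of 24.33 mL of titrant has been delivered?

n(acid) = 0.2124 x 0.02168 = 0.004605 mol; n(LiOH) added = 0.2269 x 0.02433 = 0.005520 mol.
Base is in excess by 0.005520 - 0.004605 = 0.0009156 mol in a total volume of 0.04601 L.
[OH^-] = 0.0009156/0.04601 = 0.01990 M, so pOH = 1.70 and pH = 14.00 - 1.70 = 12.30.

12.30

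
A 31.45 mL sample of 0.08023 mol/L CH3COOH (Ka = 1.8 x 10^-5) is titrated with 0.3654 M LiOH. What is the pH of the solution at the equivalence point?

n(CH3COOH) = 0.08023 x 0.03145 = 0.002523 mol; V(LiOH) at equivalence = 0.002523/0.3654 = 0.006905 L.
At equivalence all the acid is converted to CH3COO-; total volume = 0.03145 + 0.006905 = 0.03836 L, so [CH3COO-] = 0.002523/0.03836 = 0.06579 M.
Kb = Kw/Ka = 1.0e-14 / 1.8 x 10^-5 = 5.56e-10.
[OH^-] = sqrt(Kb x [CH3COO-]) = sqrt(5.56e-10 x 0.06579) = 6.05e-6 M.
pOH = 5.22, so pH = 14.00 - 5.22 = 8.78.

8.78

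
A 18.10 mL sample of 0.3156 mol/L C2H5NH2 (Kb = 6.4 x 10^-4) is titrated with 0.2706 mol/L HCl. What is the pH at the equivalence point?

n(C2H5NH2) = 0.3156 x 0.01810 = 0.005712 mol; V(HCl) at equivalence = 0.005712/0.2706 = 0.02111 L.
At equivalence the base is fully converted to C2H5NH3+; total volume = 0.03921 L, so [C2H5NH3+] = 0.005712/0.03921 = 0.1457 M.
Ka(C2H5NH3+) = Kw/Kb = 1.0e-14 / 6.4 x 10^-4 = 1.56e-11.
[H^+] = sqrt(Ka x [C2H5NH3+]) = sqrt(1.56e-11 x 0.1457) = 1.51e-6 M.
pH = -log(1.51e-6) = 5.82.

5.82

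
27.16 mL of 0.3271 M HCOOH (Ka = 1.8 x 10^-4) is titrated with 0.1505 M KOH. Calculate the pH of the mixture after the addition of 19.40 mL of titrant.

3.43

Initial n(HCOOH) = 0.3271 x 0.02716 = 0.008884 mol.
n(KOH) added = 0.1505 x 0.01940 = 0.002920 mol, converting that many moles of HCOOH to HCOO-.
Remaining n(HCOOH) = 0.005964 mol; n(HCOO-) = 0.002920 mol.
By Henderson-Hasselbalch, pH = pKa + log([A^-]/[HA]) = 3.74 + log(0.002920/0.005964) = 3.74 + (-0.31) = 3.43.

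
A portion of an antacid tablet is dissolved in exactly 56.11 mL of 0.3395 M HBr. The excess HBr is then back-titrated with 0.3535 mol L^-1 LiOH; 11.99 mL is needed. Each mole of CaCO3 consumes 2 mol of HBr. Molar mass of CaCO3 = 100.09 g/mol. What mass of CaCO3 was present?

0.741 g

Total n(HBr) added = 0.3395 x 0.05611 = 0.01905 mol.
n(LiOH) used = 0.3535 x 0.01199 = 0.004238 mol, which equals the excess n(HBr).
So n(HBr) consumed by the sample = 0.01905 - 0.004238 = 0.01481 mol.
n(CaCO3) = 0.01481 / 2 = 0.007405 mol.
mass = 0.007405 mol x 100.09 g/mol = 0.741 g.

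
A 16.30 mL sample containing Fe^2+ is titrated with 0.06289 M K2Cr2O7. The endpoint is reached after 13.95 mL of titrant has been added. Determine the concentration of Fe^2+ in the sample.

n(K2Cr2O7) = 0.06289 x 0.01395 = 0.0008773 mol.
From the balanced equation, 1 mol K2Cr2O7 reacts with 6 mol Fe^2+, so n(Fe^2+) = 0.0008773 x 6/1 = 0.005264 mol.
[Fe^2+] = 0.005264 / 0.01630 L = 0.323 M.

0.323 M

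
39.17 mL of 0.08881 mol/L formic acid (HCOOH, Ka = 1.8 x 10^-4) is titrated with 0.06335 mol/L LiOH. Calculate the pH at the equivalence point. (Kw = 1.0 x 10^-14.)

n(HCOOH) = 0.08881 x 0.03917 = 0.003479 mol; V(LiOH) at equivalence = 0.003479/0.06335 = 0.05491 L.
At equivalence all the acid is converted to HCOO-; total volume = 0.03917 + 0.05491 = 0.09408 L, so [HCOO-] = 0.003479/0.09408 = 0.03697 M.
Kb = Kw/Ka = 1.0e-14 / 1.8 x 10^-4 = 5.56e-11.
[OH^-] = sqrt(Kb x [HCOO-]) = sqrt(5.56e-11 x 0.03697) = 1.43e-6 M.
pOH = 5.84, so pH = 14.00 - 5.84 = 8.16.

8.16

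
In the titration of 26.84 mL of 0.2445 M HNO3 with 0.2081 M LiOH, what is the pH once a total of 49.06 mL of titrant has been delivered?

12.68

n(acid) = 0.2445 x 0.02684 = 0.006562 mol; n(LiOH) added = 0.2081 x 0.04906 = 0.01021 mol.
Base is in excess by 0.01021 - 0.006562 = 0.003647 mol in a total volume of 0.07590 L.
[OH^-] = 0.003647/0.07590 = 0.04805 M, so pOH = 1.32 and pH = 14.00 - 1.32 = 12.68.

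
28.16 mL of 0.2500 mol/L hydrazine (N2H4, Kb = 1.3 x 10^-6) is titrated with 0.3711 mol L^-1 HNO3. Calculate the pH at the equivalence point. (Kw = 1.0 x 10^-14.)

n(N2H4) = 0.2500 x 0.02816 = 0.007040 mol; V(HNO3) at equivalence = 0.007040/0.3711 = 0.01897 L.
At equivalence the base is fully converted to N2H5+; total volume = 0.04713 L, so [N2H5+] = 0.007040/0.04713 = 0.1494 M.
Ka(N2H5+) = Kw/Kb = 1.0e-14 / 1.3 x 10^-6 = 7.69e-9.
[H^+] = sqrt(Ka x [N2H5+]) = sqrt(7.69e-9 x 0.1494) = 3.39e-5 M.
pH = -log(3.39e-5) = 4.47.

4.47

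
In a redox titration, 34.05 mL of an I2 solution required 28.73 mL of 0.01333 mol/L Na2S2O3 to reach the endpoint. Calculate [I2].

0.00562 M

n(Na2S2O3) = 0.01333 x 0.02873 = 0.0003830 mol.
From the balanced equation, 2 mol Na2S2O3 reacts with 1 mol I2, so n(I2) = 0.0003830 x 1/2 = 0.0001915 mol.
[I2] = 0.0001915 / 0.03405 L = 0.00562 M.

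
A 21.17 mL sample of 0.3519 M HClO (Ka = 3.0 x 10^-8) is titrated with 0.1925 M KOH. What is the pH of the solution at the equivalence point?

10.31

n(HClO) = 0.3519 x 0.02117 = 0.007450 mol; V(KOH) at equivalence = 0.007450/0.1925 = 0.03870 L.
At equivalence all the acid is converted to ClO-; total volume = 0.02117 + 0.03870 = 0.05987 L, so [ClO-] = 0.007450/0.05987 = 0.1244 M.
Kb = Kw/Ka = 1.0e-14 / 3.0 x 10^-8 = 3.33e-7.
[OH^-] = sqrt(Kb x [ClO-]) = sqrt(3.33e-7 x 0.1244) = 0.000204 M.
pOH = 3.69, so pH = 14.00 - 3.69 = 10.31.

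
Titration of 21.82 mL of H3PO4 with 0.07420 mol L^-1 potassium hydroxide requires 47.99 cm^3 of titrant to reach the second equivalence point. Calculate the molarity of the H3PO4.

n(KOH) = 0.07420 x 0.04799 = 0.003561 mol.
At the second equivalence point, 2 mol OH^- react per mol H3PO4, so n(H3PO4) = 0.003561 / 2 = 0.001780 mol.
[H3PO4] = 0.001780 / 0.02182 L = 0.0816 M.

0.0816 M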